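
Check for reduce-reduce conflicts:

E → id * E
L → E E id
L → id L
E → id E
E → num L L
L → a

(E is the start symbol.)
No reduce-reduce conflicts

A reduce-reduce conflict occurs when an LR(0) state has two complete items [A → α .] and [B → β .] — both call for a reduction, and with no lookahead the parser cannot choose between them.

Augment with E' → E and build the canonical LR(0) collection (I0 = CLOSURE({[E' → . E]}), then GOTO on every symbol after a dot until no new states appear). It has 16 states:
  I0: { [E → . id * E], [E → . id E], [E → . num L L], [E' → . E] }  — shift
  I1: { [E' → E .] }  — accept
  I2: { [E → . id * E], [E → . id E], [E → . num L L], [E → id . * E], [E → id . E] }  — shift
  I3: { [E → . id * E], [E → . id E], [E → . num L L], [E → num . L L], [L → . E E id], [L → . a], [L → . id L] }  — shift
  I4: { [E → . id * E], [E → . id E], [E → . num L L], [L → E . E id] }  — shift
  I5: { [E → . id * E], [E → . id E], [E → . num L L], [E → num L . L], [L → . E E id], [L → . a], [L → . id L] }  — shift
  I6: { [L → a .] }  — reduce
  I7: { [E → . id * E], [E → . id E], [E → . num L L], [E → id . * E], [E → id . E], [L → . E E id], [L → . a], [L → . id L], [L → id . L] }  — shift
  I8: { [E → . id * E], [E → . id E], [E → . num L L], [E → id * . E] }  — shift
  I9: { [E → . id * E], [E → . id E], [E → . num L L], [E → id E .], [L → E . E id] }  — shift, reduce
  I10: { [L → id L .] }  — reduce
  I11: { [L → E E . id] }  — shift
  I12: { [L → E E id .] }  — reduce
  I13: { [E → id * E .] }  — reduce
  I14: { [E → num L L .] }  — reduce
  I15: { [E → id E .] }  — reduce

No state contains more than one complete item.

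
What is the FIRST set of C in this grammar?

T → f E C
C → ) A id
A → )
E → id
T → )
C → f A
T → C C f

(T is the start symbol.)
{ ')', 'f' }

To compute FIRST(C), examine every production with C on the left-hand side, reading each right-hand side left to right until a non-nullable symbol is reached.

From C → ) A id:
  - ')' is a terminal: add ')' and stop
From C → f A:
  - f is a terminal: add 'f' and stop

Collecting: FIRST(C) = { ')', 'f' }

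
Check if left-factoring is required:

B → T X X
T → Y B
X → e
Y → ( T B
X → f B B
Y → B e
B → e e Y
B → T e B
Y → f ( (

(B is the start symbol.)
Left-factoring is needed when two productions for the same non-terminal
share a common prefix on the right-hand side.

Productions for B:
  B → T X X
  B → e e Y
  B → T e B
Productions for X:
  X → e
  X → f B B
Productions for Y:
  Y → ( T B
  Y → B e
  Y → f ( (

Found common prefix 'T' in productions for B

Answer: Yes, B has productions with common prefix 'T'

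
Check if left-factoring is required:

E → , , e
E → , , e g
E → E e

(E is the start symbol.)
Left-factoring is needed when two productions for the same non-terminal
share a common prefix on the right-hand side.

Productions for E:
  E → , , e
  E → , , e g
  E → E e

Found common prefix ', , e' in productions for E

Answer: Yes, E has productions with common prefix ', , e'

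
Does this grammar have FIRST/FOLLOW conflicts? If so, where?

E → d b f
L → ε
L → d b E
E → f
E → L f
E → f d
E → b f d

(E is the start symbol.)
Nullable non-terminals: L.

L: nullable alternative(s) L → ε; FOLLOW(L) = { 'f' }
  L → ε: FIRST \ {ε} = { } — this is the only nullable alternative, skip
  L → d b E: FIRST \ {ε} = { 'd' } — disjoint from FOLLOW(L)

E has no nullable alternative, so no FIRST/FOLLOW check is needed there.

No FIRST/FOLLOW conflicts found.

Answer: No FIRST/FOLLOW conflicts.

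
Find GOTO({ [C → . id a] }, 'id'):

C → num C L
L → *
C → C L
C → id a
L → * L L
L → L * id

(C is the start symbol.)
{ [C → id . a] }

GOTO(I, 'id') = CLOSURE({ [A → αX.β] : [A → α.Xβ] ∈ I, X = 'id' })

Items with dot before 'id', with the dot advanced:
  [C → . id a] → [C → id . a]
Closure adds nothing (no advanced item has the dot before a non-terminal).

GOTO = { [C → id . a] }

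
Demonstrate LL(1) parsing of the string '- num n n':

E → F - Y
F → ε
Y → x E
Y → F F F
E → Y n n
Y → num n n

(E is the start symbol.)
LL(1) parsing maintains a stack (initially the start symbol over $) and the input. At each step: if the stack top is a terminal, match it against the current input token; if it is a non-terminal N, replace it with the RHS of M[N, lookahead] (the unique production whose predict set contains the lookahead).

Stack is shown with the top on the left.

Stack      Input        Action
------------------------------
E $        - num n n $  output E → F - Y
F - Y $    - num n n $  output F → ε
- Y $      - num n n $  match '-'
Y $        num n n $    output Y → num n n
num n n $  num n n $    match 'num'
n n $      n n $        match 'n'
n $        n $          match 'n'
$          $            accept

The string is accepted.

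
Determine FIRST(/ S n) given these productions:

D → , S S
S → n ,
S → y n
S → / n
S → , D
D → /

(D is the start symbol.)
{ '/' }

To compute FIRST(/ S n), process the symbols left to right:
Symbol / is a terminal. Add '/' and stop.
FIRST(/ S n) = { '/' }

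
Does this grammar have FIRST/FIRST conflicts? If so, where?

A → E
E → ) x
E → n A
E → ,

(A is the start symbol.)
No FIRST/FIRST conflicts.

A FIRST/FIRST conflict occurs when two productions N → α and N → β for the same non-terminal have FIRST(α) ∩ FIRST(β) ≠ ∅ (with ε ∈ FIRST of a nullable right-hand side, so two nullable alternatives also conflict).

Productions for E:
  E → ) x: FIRST = { ')' }
  E → n A: FIRST = { 'n' }
  E → ,: FIRST = { ',' }
A has only one production, so no FIRST/FIRST conflict is possible there.

All alternatives of each non-terminal have pairwise disjoint FIRST sets.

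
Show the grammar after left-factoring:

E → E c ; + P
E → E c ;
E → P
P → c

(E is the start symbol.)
E → E c ; E'
E' → + P
E' → ε
E → P
P → c

Left-factoring transforms A → αβ₁ | αβ₂ into A → αA' and A' → β₁ | β₂
(α is the longest common prefix among the alternatives). Repeat until
no nonterminal has two alternatives with a common prefix.

Round 1: E has alternatives sharing prefix 'E c ;'. Introduce E': E → E c ; E'
  Add: E' → + P
  Add: E' → ε

No remaining common prefixes — done.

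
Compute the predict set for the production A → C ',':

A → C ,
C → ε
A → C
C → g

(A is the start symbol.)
{ ',', 'g' }

PREDICT(A → C ',') = (FIRST(RHS) \ {ε}) ∪ (FOLLOW(A) if ε ∈ FIRST(RHS), i.e. RHS ⇒* ε)
FIRST(C) = { 'g', ε }
FIRST(C ',') = { ',', 'g' }
ε ∉ FIRST(C ','), so FOLLOW(A) is not added.
PREDICT(A → C ',') = { ',', 'g' }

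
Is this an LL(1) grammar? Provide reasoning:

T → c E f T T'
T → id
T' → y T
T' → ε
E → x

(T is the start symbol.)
No. Predict set conflict for T': { 'y' }

A grammar is LL(1) if for each non-terminal N with multiple productions, the predict sets of those productions are pairwise disjoint, where PREDICT(N → α) = (FIRST(α) \ {ε}) ∪ (FOLLOW(N) if α ⇒* ε).

Relevant sets:
  FOLLOW(T') = { $, 'y' }

For T:
  PREDICT(T → c E f T T') = { 'c' }
  PREDICT(T → id) = { 'id' }
For T':
  PREDICT(T' → y T) = { 'y' }
  PREDICT(T' → ε) = { $, 'y' }
E has a single production, so nothing to check there.

Conflict found: Predict set conflict for T': { 'y' }
The grammar is NOT LL(1).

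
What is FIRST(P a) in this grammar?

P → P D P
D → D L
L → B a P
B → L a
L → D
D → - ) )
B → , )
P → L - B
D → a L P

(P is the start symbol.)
FIRST sets of the non-terminals involved (from the grammar, by fixed-point iteration):
  FIRST(P) = { ',', '-', 'a' }

To compute FIRST(P a), process the symbols left to right:
Symbol P is a non-terminal. Add FIRST(P) \ {ε} = { ',', '-', 'a' }
P is not nullable (ε ∉ FIRST(P)), so stop here.
FIRST(P a) = { ',', '-', 'a' }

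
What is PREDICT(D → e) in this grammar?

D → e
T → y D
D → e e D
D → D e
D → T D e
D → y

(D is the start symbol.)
{ 'e' }

PREDICT(D → e) = (FIRST(RHS) \ {ε}) ∪ (FOLLOW(D) if ε ∈ FIRST(RHS), i.e. RHS ⇒* ε)
FIRST(e) = { 'e' }
ε ∉ FIRST(e), so FOLLOW(D) is not added.
PREDICT(D → e) = { 'e' }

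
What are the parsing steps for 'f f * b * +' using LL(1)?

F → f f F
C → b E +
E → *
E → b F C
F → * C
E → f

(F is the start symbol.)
LL(1) parsing maintains a stack (initially the start symbol over $) and the input. At each step: if the stack top is a terminal, match it against the current input token; if it is a non-terminal N, replace it with the RHS of M[N, lookahead] (the unique production whose predict set contains the lookahead).

Stack is shown with the top on the left.

Stack    Input          Action
------------------------------
F $      f f * b * + $  output F → f f F
f f F $  f f * b * + $  match 'f'
f F $    f * b * + $    match 'f'
F $      * b * + $      output F → * C
* C $    * b * + $      match '*'
C $      b * + $        output C → b E +
b E + $  b * + $        match 'b'
E + $    * + $          output E → *
* + $    * + $          match '*'
+ $      + $            match '+'
$        $              accept

The string is accepted.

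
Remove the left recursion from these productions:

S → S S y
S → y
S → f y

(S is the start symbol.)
S → y S'
S → f y S'
S' → S y S'
S' → ε

S is directly left-recursive. The standard transformation for
  A → A α₁ | ... | A α_m | β₁ | ... | β_n
is
  A  → β₁ A' | ... | β_n A'
  A' → α₁ A' | ... | α_m A' | ε

S → y becomes S → y S'
S → f y becomes S → f y S'
S → S S y becomes S' → S y S'
Add S' → ε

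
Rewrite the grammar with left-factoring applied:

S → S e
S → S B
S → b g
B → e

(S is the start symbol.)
Left-factoring transforms A → αβ₁ | αβ₂ into A → αA' and A' → β₁ | β₂
(α is the longest common prefix among the alternatives). Repeat until
no nonterminal has two alternatives with a common prefix.

Round 1: S has alternatives sharing prefix 'S'. Introduce S': S → S S'
  Add: S' → e
  Add: S' → B

No remaining common prefixes — done.

Resulting grammar:
S → S S'
S' → e
S' → B
S → b g
B → e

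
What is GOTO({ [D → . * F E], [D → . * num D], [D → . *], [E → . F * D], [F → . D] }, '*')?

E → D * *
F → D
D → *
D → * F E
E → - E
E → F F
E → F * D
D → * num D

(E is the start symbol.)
{ [D → * . F E], [D → * . num D], [D → * .], [D → . * F E], [D → . * num D], [D → . *], [F → . D] }

GOTO(I, '*') = CLOSURE({ [A → αX.β] : [A → α.Xβ] ∈ I, X = '*' })

Items with dot before '*', with the dot advanced:
  [D → . *] → [D → * .]
  [D → . * F E] → [D → * . F E]
  [D → . * num D] → [D → * . num D]
Closure of the advanced items:
  [D → * . F E] has the dot before F: add [F → . D]
  [F → . D] has the dot before D: add [D → . *], [D → . * F E], [D → . * num D]

GOTO = { [D → * . F E], [D → * . num D], [D → * .], [D → . * F E], [D → . * num D], [D → . *], [F → . D] }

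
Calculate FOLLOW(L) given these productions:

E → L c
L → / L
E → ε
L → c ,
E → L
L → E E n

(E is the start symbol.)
{ $, '/', 'c', 'n' }

In E → L c: L is followed by c, add FIRST(c) \ {ε} = { 'c' }
In L → / L: L is at the end; this adds FOLLOW(L) to itself — nothing new
In E → L: L is at the end, add FOLLOW(E)

The FOLLOW sets referred to above (computed the same way, to a fixed point):
  FOLLOW(E) = { $, '/', 'c', 'n' }

Taking the union: FOLLOW(L) = { $, '/', 'c', 'n' }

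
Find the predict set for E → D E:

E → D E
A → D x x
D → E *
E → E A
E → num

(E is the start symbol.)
{ 'num' }

PREDICT(E → D E) = (FIRST(RHS) \ {ε}) ∪ (FOLLOW(E) if ε ∈ FIRST(RHS), i.e. RHS ⇒* ε)
FIRST(D) = { 'num' }
FIRST(D E) = { 'num' }
ε ∉ FIRST(D E), so FOLLOW(E) is not added.
PREDICT(E → D E) = { 'num' }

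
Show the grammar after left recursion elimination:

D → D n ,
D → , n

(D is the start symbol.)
D is directly left-recursive. The standard transformation for
  A → A α₁ | ... | A α_m | β₁ | ... | β_n
is
  A  → β₁ A' | ... | β_n A'
  A' → α₁ A' | ... | α_m A' | ε

D → , n becomes D → , n D'
D → D n , becomes D' → n , D'
Add D' → ε

Resulting grammar:
D → , n D'
D' → n , D'
D' → ε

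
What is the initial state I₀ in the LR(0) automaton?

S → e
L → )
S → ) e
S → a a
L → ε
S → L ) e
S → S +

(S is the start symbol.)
{ [L → . )], [L → .], [S → . ) e], [S → . L ) e], [S → . S +], [S → . a a], [S → . e], [S' → . S] }

First, augment the grammar with S' → S
I₀ = CLOSURE({ [S' → . S] }):
  [S' → . S] has the dot before S: add [S → . e], [S → . ) e], [S → . a a], [S → . L ) e], [S → . S +]
  [S → . L ) e] has the dot before L: add [L → . )], [L → .]
No further items can be added.

I₀ = { [L → . )], [L → .], [S → . ) e], [S → . L ) e], [S → . S +], [S → . a a], [S → . e], [S' → . S] }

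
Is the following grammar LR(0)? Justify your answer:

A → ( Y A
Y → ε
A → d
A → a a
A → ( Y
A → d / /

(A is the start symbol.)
No. Shift-reduce conflict between [A → d .] and [A → d . / /]

A grammar is LR(0) if no state in the canonical LR(0) collection has:
  - both a shift item (dot before a terminal) and a complete item (shift-reduce conflict), or
  - two or more complete items (reduce-reduce conflict; the accept item [A' → A .] counts as a complete item here).

Augment with A' → A and build the canonical LR(0) collection (I0 = CLOSURE({[A' → . A]}), then GOTO on every symbol after a dot until no new states appear). It has 10 states:
  I0: { [A → . ( Y A], [A → . ( Y], [A → . a a], [A → . d / /], [A → . d], [A' → . A] }  — shift
  I1: { [A → ( . Y A], [A → ( . Y], [Y → .] }  — reduce
  I2: { [A' → A .] }  — accept
  I3: { [A → a . a] }  — shift
  I4: { [A → d . / /], [A → d .] }  — shift, reduce
  I5: { [A → d / . /] }  — shift
  I6: { [A → d / / .] }  — reduce
  I7: { [A → a a .] }  — reduce
  I8: { [A → ( Y . A], [A → ( Y .], [A → . ( Y A], [A → . ( Y], [A → . a a], [A → . d / /], [A → . d] }  — shift, reduce
  I9: { [A → ( Y A .] }  — reduce

Conflict in state I4:
  Shift-reduce conflict between [A → d .] and [A → d . / /]
So the grammar is NOT LR(0).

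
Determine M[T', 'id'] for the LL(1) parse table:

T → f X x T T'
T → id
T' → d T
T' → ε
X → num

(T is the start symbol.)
Empty (error entry)

To find M[T', 'id'], we find productions for T' where 'id' is in the predict set (PREDICT(N → α) = (FIRST(α) \ {ε}) ∪ (FOLLOW(N) if α ⇒* ε)).

Relevant sets:
  FOLLOW(T') = { $, 'd' }

T' → d T: PREDICT = { 'd' }
T' → ε: PREDICT = { $, 'd' }

M[T', 'id'] is empty (no production applies)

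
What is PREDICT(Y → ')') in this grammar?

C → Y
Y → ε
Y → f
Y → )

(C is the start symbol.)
{ ')' }

PREDICT(Y → ')') = (FIRST(RHS) \ {ε}) ∪ (FOLLOW(Y) if ε ∈ FIRST(RHS), i.e. RHS ⇒* ε)
FIRST(')') = { ')' }
ε ∉ FIRST(')'), so FOLLOW(Y) is not added.
PREDICT(Y → ')') = { ')' }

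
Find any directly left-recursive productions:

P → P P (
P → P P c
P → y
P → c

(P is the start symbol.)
Direct left recursion occurs when N → N α for some non-terminal N (the right-hand side begins with the left-hand side itself).

P → P P (: LEFT RECURSIVE (starts with P)
P → P P c: LEFT RECURSIVE (starts with P)
P → y: starts with y
P → c: starts with c

The grammar has direct left recursion on: P.

Answer: Yes, P is left-recursive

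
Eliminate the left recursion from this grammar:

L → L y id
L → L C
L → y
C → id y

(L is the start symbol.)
L → y L'
L' → y id L'
L' → C L'
L' → ε
C → id y

L is directly left-recursive. The standard transformation for
  A → A α₁ | ... | A α_m | β₁ | ... | β_n
is
  A  → β₁ A' | ... | β_n A'
  A' → α₁ A' | ... | α_m A' | ε

L → y becomes L → y L'
L → L y id becomes L' → y id L'
L → L C becomes L' → C L'
Add L' → ε

Productions for other non-terminals are unchanged:
  C → id y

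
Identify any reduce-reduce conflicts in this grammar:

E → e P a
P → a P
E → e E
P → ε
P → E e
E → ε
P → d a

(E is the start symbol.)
Yes — I2: [E → .] vs [P → .]; I5: [E → .] vs [P → .]

Augment with E' → E and build the canonical LR(0) collection (I0 = CLOSURE({[E' → . E]}), then GOTO on every symbol after a dot until no new states appear). It has 12 states:
  I0: { [E → . e E], [E → . e P a], [E → .], [E' → . E] }  — shift, reduce
  I1: { [E' → E .] }  — accept
  I2: { [E → . e E], [E → . e P a], [E → .], [E → e . E], [E → e . P a], [P → . E e], [P → . a P], [P → . d a], [P → .] }  — shift, 2 reduces
  I3: { [E → e E .], [P → E . e] }  — shift, reduce
  I4: { [E → e P . a] }  — shift
  I5: { [E → . e E], [E → . e P a], [E → .], [P → . E e], [P → . a P], [P → . d a], [P → .], [P → a . P] }  — shift, 2 reduces
  I6: { [P → d . a] }  — shift
  I7: { [P → d a .] }  — reduce
  I8: { [P → E . e] }  — shift
  I9: { [P → a P .] }  — reduce
  I10: { [P → E e .] }  — reduce
  I11: { [E → e P a .] }  — reduce

I2 contains complete items [E → .], [P → .] — reduce-reduce conflict.
I5 contains complete items [E → .], [P → .] — reduce-reduce conflict.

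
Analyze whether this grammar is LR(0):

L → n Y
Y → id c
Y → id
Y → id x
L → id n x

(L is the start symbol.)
A grammar is LR(0) if no state in the canonical LR(0) collection has:
  - both a shift item (dot before a terminal) and a complete item (shift-reduce conflict), or
  - two or more complete items (reduce-reduce conflict; the accept item [L' → L .] counts as a complete item here).

Augment with L' → L and build the canonical LR(0) collection (I0 = CLOSURE({[L' → . L]}), then GOTO on every symbol after a dot until no new states appear). It has 10 states:
  I0: { [L → . id n x], [L → . n Y], [L' → . L] }  — shift
  I1: { [L' → L .] }  — accept
  I2: { [L → id . n x] }  — shift
  I3: { [L → n . Y], [Y → . id c], [Y → . id x], [Y → . id] }  — shift
  I4: { [L → n Y .] }  — reduce
  I5: { [Y → id . c], [Y → id . x], [Y → id .] }  — shift, reduce
  I6: { [Y → id c .] }  — reduce
  I7: { [Y → id x .] }  — reduce
  I8: { [L → id n . x] }  — shift
  I9: { [L → id n x .] }  — reduce

Conflict in state I5:
  Shift-reduce conflict between [Y → id .] and [Y → id . c]
So the grammar is NOT LR(0).

Answer: No. Shift-reduce conflict between [Y → id .] and [Y → id . c]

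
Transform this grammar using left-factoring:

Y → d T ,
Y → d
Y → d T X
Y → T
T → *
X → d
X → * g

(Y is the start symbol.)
Left-factoring transforms A → αβ₁ | αβ₂ into A → αA' and A' → β₁ | β₂
(α is the longest common prefix among the alternatives). Repeat until
no nonterminal has two alternatives with a common prefix.

Round 1: Y has alternatives sharing prefix 'd'. Introduce Y': Y → d Y'
  Add: Y' → T ,
  Add: Y' → ε
  Add: Y' → T X

Round 2: Y' has alternatives sharing prefix 'T'. Introduce Y'': Y' → T Y''
  Add: Y'' → ,
  Add: Y'' → X

No remaining common prefixes — done.

Resulting grammar:
Y → d Y'
Y' → T Y''
Y'' → ,
Y'' → X
Y' → ε
Y → T
T → *
X → d
X → * g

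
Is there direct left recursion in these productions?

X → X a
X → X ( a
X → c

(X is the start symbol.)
Direct left recursion occurs when N → N α for some non-terminal N (the right-hand side begins with the left-hand side itself).

X → X a: LEFT RECURSIVE (starts with X)
X → X ( a: LEFT RECURSIVE (starts with X)
X → c: starts with c

The grammar has direct left recursion on: X.

Answer: Yes, X is left-recursive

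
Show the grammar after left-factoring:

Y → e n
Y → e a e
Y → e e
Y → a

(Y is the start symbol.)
Y → e Y'
Y' → n
Y' → a e
Y' → e
Y → a

Left-factoring transforms A → αβ₁ | αβ₂ into A → αA' and A' → β₁ | β₂
(α is the longest common prefix among the alternatives). Repeat until
no nonterminal has two alternatives with a common prefix.

Round 1: Y has alternatives sharing prefix 'e'. Introduce Y': Y → e Y'
  Add: Y' → n
  Add: Y' → a e
  Add: Y' → e

No remaining common prefixes — done.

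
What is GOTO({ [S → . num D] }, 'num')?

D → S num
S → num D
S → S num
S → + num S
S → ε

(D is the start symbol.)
{ [D → . S num], [S → . + num S], [S → . S num], [S → . num D], [S → .], [S → num . D] }

GOTO(I, 'num') = CLOSURE({ [A → αX.β] : [A → α.Xβ] ∈ I, X = 'num' })

Items with dot before 'num', with the dot advanced:
  [S → . num D] → [S → num . D]
Closure of the advanced items:
  [S → num . D] has the dot before D: add [D → . S num]
  [D → . S num] has the dot before S: add [S → . num D], [S → . S num], [S → . + num S], [S → .]

GOTO = { [D → . S num], [S → . + num S], [S → . S num], [S → . num D], [S → .], [S → num . D] }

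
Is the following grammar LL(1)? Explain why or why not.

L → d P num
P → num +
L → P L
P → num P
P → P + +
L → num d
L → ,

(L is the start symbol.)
A grammar is LL(1) if for each non-terminal N with multiple productions, the predict sets of those productions are pairwise disjoint, where PREDICT(N → α) = (FIRST(α) \ {ε}) ∪ (FOLLOW(N) if α ⇒* ε).

Relevant sets:
  FIRST(P) = { 'num' }

For L:
  PREDICT(L → d P num) = { 'd' }
  PREDICT(L → P L) = { 'num' }
  PREDICT(L → num d) = { 'num' }
  PREDICT(L → ',') = { ',' }
For P:
  PREDICT(P → num '+') = { 'num' }
  PREDICT(P → num P) = { 'num' }
  PREDICT(P → P '+' '+') = { 'num' }

Conflict found: Predict set conflict for L: { 'num' }
The grammar is NOT LL(1).

Answer: No. Predict set conflict for L: { 'num' }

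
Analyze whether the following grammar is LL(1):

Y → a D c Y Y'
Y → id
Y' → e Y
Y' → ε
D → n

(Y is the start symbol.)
No. Predict set conflict for Y': { 'e' }

Relevant sets:
  FOLLOW(Y') = { $, 'e' }

For Y:
  PREDICT(Y → a D c Y Y') = { 'a' }
  PREDICT(Y → id) = { 'id' }
For Y':
  PREDICT(Y' → e Y) = { 'e' }
  PREDICT(Y' → ε) = { $, 'e' }
D has a single production, so nothing to check there.

Conflict found: Predict set conflict for Y': { 'e' }
The grammar is NOT LL(1).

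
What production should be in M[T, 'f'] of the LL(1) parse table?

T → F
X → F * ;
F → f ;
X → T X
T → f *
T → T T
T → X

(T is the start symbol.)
T → F, T → f *, T → T T, T → X

To find M[T, 'f'], we find productions for T where 'f' is in the predict set (PREDICT(N → α) = (FIRST(α) \ {ε}) ∪ (FOLLOW(N) if α ⇒* ε)).

Relevant sets:
  FIRST(F) = { 'f' }
  FIRST(T) = { 'f' }
  FIRST(X) = { 'f' }

T → F: PREDICT = { 'f' }
  'f' is in predict set, so this production goes in M[T, 'f']
T → f *: PREDICT = { 'f' }
  'f' is in predict set, so this production goes in M[T, 'f']
T → T T: PREDICT = { 'f' }
  'f' is in predict set, so this production goes in M[T, 'f']
T → X: PREDICT = { 'f' }
  'f' is in predict set, so this production goes in M[T, 'f']

M[T, 'f'] = T → F, T → f *, T → T T, T → X  (a multiply-defined cell — the grammar is not LL(1))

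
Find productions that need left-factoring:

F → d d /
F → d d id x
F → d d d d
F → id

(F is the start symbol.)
Left-factoring is needed when two productions for the same non-terminal
share a common prefix on the right-hand side.

Productions for F:
  F → d d /
  F → d d id x
  F → d d d d
  F → id

Found common prefix 'd d' in productions for F

Answer: Yes, F has productions with common prefix 'd d'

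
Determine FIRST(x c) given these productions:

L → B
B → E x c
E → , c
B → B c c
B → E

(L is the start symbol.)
To compute FIRST(x c), process the symbols left to right:
Symbol x is a terminal. Add 'x' and stop.
FIRST(x c) = { 'x' }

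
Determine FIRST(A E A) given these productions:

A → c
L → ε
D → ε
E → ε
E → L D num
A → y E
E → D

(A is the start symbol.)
{ 'c', 'y' }

FIRST sets of the non-terminals involved (from the grammar, by fixed-point iteration):
  FIRST(A) = { 'c', 'y' }

To compute FIRST(A E A), process the symbols left to right:
Symbol A is a non-terminal. Add FIRST(A) \ {ε} = { 'c', 'y' }
A is not nullable (ε ∉ FIRST(A)), so stop here.
FIRST(A E A) = { 'c', 'y' }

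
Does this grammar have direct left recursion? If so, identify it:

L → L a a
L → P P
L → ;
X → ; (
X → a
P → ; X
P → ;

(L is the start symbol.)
Yes, L is left-recursive

Direct left recursion occurs when N → N α for some non-terminal N (the right-hand side begins with the left-hand side itself).

L → L a a: LEFT RECURSIVE (starts with L)
L → P P: starts with P
L → ;: starts with ';'
X → ; (: starts with ';'
X → a: starts with a
P → ; X: starts with ';'
P → ;: starts with ';'

The grammar has direct left recursion on: L.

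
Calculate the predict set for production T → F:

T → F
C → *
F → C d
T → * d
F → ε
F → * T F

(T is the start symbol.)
PREDICT(T → F) = (FIRST(RHS) \ {ε}) ∪ (FOLLOW(T) if ε ∈ FIRST(RHS), i.e. RHS ⇒* ε)
FIRST(F) = { '*', ε }
FIRST(F) = { '*', ε }
ε ∈ FIRST(F) (the right-hand side is nullable), so add FOLLOW(T) = { $, '*' }
PREDICT(T → F) = { $, '*' }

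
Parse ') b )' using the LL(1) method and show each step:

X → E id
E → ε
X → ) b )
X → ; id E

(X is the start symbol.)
LL(1) parsing maintains a stack (initially the start symbol over $) and the input. At each step: if the stack top is a terminal, match it against the current input token; if it is a non-terminal N, replace it with the RHS of M[N, lookahead] (the unique production whose predict set contains the lookahead).

Stack is shown with the top on the left.

Stack    Input    Action
------------------------
X $      ) b ) $  output X → ) b )
) b ) $  ) b ) $  match ')'
b ) $    b ) $    match 'b'
) $      ) $      match ')'
$        $        accept

The string is accepted.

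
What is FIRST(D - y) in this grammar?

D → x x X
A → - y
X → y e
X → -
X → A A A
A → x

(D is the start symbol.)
{ 'x' }

FIRST sets of the non-terminals involved (from the grammar, by fixed-point iteration):
  FIRST(D) = { 'x' }

To compute FIRST(D - y), process the symbols left to right:
Symbol D is a non-terminal. Add FIRST(D) \ {ε} = { 'x' }
D is not nullable (ε ∉ FIRST(D)), so stop here.
FIRST(D - y) = { 'x' }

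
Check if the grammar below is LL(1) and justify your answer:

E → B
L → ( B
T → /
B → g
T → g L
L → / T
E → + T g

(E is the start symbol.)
A grammar is LL(1) if for each non-terminal N with multiple productions, the predict sets of those productions are pairwise disjoint, where PREDICT(N → α) = (FIRST(α) \ {ε}) ∪ (FOLLOW(N) if α ⇒* ε).

Relevant sets:
  FIRST(B) = { 'g' }

For E:
  PREDICT(E → B) = { 'g' }
  PREDICT(E → '+' T g) = { '+' }
For L:
  PREDICT(L → '(' B) = { '(' }
  PREDICT(L → '/' T) = { '/' }
For T:
  PREDICT(T → '/') = { '/' }
  PREDICT(T → g L) = { 'g' }
B has a single production, so nothing to check there.

All predict sets are disjoint. The grammar IS LL(1).

Answer: Yes, the grammar is LL(1).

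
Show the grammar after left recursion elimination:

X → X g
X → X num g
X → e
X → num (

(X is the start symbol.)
X → e X'
X → num ( X'
X' → g X'
X' → num g X'
X' → ε

X is directly left-recursive. The standard transformation for
  A → A α₁ | ... | A α_m | β₁ | ... | β_n
is
  A  → β₁ A' | ... | β_n A'
  A' → α₁ A' | ... | α_m A' | ε

X → e becomes X → e X'
X → num ( becomes X → num ( X'
X → X g becomes X' → g X'
X → X num g becomes X' → num g X'
Add X' → ε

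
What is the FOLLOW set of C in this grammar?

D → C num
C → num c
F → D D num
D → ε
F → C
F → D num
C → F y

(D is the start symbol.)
To compute FOLLOW(C), find every occurrence of C on a right-hand side N → α C β: add FIRST(β) \ {ε}, and if β is empty or nullable also add FOLLOW(N). Iterate to a fixed point.

In D → C num: C is followed by num, add FIRST(num) \ {ε} = { 'num' }
In F → C: C is at the end, add FOLLOW(F)

The FOLLOW sets referred to above (computed the same way, to a fixed point):
  FOLLOW(F) = { 'y' }

Taking the union: FOLLOW(C) = { 'num', 'y' }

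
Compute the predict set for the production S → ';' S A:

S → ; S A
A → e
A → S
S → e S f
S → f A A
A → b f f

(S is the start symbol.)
PREDICT(S → ';' S A) = (FIRST(RHS) \ {ε}) ∪ (FOLLOW(S) if ε ∈ FIRST(RHS), i.e. RHS ⇒* ε)
FIRST(';' S A) = { ';' }
ε ∉ FIRST(';' S A), so FOLLOW(S) is not added.
PREDICT(S → ';' S A) = { ';' }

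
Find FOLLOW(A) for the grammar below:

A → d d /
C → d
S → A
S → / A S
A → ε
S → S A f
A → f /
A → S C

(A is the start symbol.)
{ $, '/', 'd', 'f' }

To compute FOLLOW(A), find every occurrence of A on a right-hand side N → α A β: add FIRST(β) \ {ε}, and if β is empty or nullable also add FOLLOW(N). Iterate to a fixed point.

A is the start symbol, so $ ∈ FOLLOW(A).
In S → A: A is at the end, add FOLLOW(S)
In S → / A S: A is followed by S, add FIRST(S) \ {ε} = { '/', 'd', 'f' }
  S is nullable, so also add FOLLOW(S)
In S → S A f: A is followed by f, add FIRST(f) \ {ε} = { 'f' }

The FOLLOW sets referred to above (computed the same way, to a fixed point):
  FOLLOW(S) = { '/', 'd', 'f' }

Taking the union: FOLLOW(A) = { $, '/', 'd', 'f' }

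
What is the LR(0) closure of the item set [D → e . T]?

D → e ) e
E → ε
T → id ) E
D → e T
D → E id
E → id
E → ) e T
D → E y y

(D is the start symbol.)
Start with: [D → e . T]
  [D → e . T] has the dot before T: add [T → . id ) E]
No further items can be added.

CLOSURE = { [D → e . T], [T → . id ) E] }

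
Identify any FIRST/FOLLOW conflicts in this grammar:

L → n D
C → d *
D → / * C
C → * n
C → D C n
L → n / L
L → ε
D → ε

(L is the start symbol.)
Yes. D → '/' '*' C with FOLLOW(D) on { '/' }

Nullable non-terminals: D, L.

D: nullable alternative(s) D → ε; FOLLOW(D) = { $, '*', '/', 'd' }
  D → / * C: FIRST \ {ε} = { '/' } — overlaps FOLLOW(D) on { '/' }: CONFLICT
  D → ε: FIRST \ {ε} = { } — this is the only nullable alternative, skip

L: nullable alternative(s) L → ε; FOLLOW(L) = { $ }
  L → n D: FIRST \ {ε} = { 'n' } — disjoint from FOLLOW(L)
  L → n / L: FIRST \ {ε} = { 'n' } — disjoint from FOLLOW(L)
  L → ε: FIRST \ {ε} = { } — this is the only nullable alternative, skip

C has no nullable alternative, so no FIRST/FOLLOW check is needed there.

So the grammar has 1 FIRST/FOLLOW conflict (marked CONFLICT above).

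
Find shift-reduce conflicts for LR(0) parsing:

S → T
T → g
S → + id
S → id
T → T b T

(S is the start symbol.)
A shift-reduce conflict occurs when an LR(0) state has both:
  - a complete (reduce) item [A → α .] (dot at the end), and
  - a shift item [B → β . c γ] (dot before a terminal).

Augment with S' → S and build the canonical LR(0) collection (I0 = CLOSURE({[S' → . S]}), then GOTO on every symbol after a dot until no new states appear). It has 9 states:
  I0: { [S → . + id], [S → . T], [S → . id], [S' → . S], [T → . T b T], [T → . g] }  — shift
  I1: { [S → + . id] }  — shift
  I2: { [S' → S .] }  — accept
  I3: { [S → T .], [T → T . b T] }  — shift, reduce
  I4: { [T → g .] }  — reduce
  I5: { [S → id .] }  — reduce
  I6: { [T → . T b T], [T → . g], [T → T b . T] }  — shift
  I7: { [T → T . b T], [T → T b T .] }  — shift, reduce
  I8: { [S → + id .] }  — reduce

I3 contains reduce item [S → T .] and shift item [T → T . b T] — shift-reduce conflict.
I7 contains reduce item [T → T b T .] and shift item [T → T . b T] — shift-reduce conflict.

Answer: Yes — I3: [S → T .] vs [T → T . b T]; I7: [T → T b T .] vs [T → T . b T]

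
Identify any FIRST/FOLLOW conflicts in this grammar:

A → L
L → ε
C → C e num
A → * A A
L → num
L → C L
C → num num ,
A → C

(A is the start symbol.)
A FIRST/FOLLOW conflict occurs when a non-terminal N has a nullable alternative N → β (β ⇒* ε) and another alternative N → α with FIRST(α) ∩ FOLLOW(N) ≠ ∅: on such a lookahead the parser cannot decide between expanding α and letting N vanish via β.

Nullable non-terminals: A, L.
FIRST sets used below: FIRST(L) = { 'num', ε }, FIRST(C) = { 'num' }

A: nullable alternative(s) A → L; FOLLOW(A) = { $, '*', 'num' }
  A → L: FIRST \ {ε} = { 'num' } — this is the only nullable alternative, skip
  A → * A A: FIRST \ {ε} = { '*' } — overlaps FOLLOW(A) on { '*' }: CONFLICT
  A → C: FIRST \ {ε} = { 'num' } — overlaps FOLLOW(A) on { 'num' }: CONFLICT

L: nullable alternative(s) L → ε; FOLLOW(L) = { $, '*', 'num' }
  L → ε: FIRST \ {ε} = { } — this is the only nullable alternative, skip
  L → num: FIRST \ {ε} = { 'num' } — overlaps FOLLOW(L) on { 'num' }: CONFLICT
  L → C L: FIRST \ {ε} = { 'num' } — overlaps FOLLOW(L) on { 'num' }: CONFLICT

C has no nullable alternative, so no FIRST/FOLLOW check is needed there.

So the grammar has 4 FIRST/FOLLOW conflicts (marked CONFLICT above).

Answer: Yes. A → '*' A A with FOLLOW(A) on { '*' }; A → C with FOLLOW(A) on { 'num' }; L → num with FOLLOW(L) on { 'num' }; L → C L with FOLLOW(L) on { 'num' }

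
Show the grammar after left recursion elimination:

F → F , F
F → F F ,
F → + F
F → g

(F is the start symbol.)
F is directly left-recursive. The standard transformation for
  A → A α₁ | ... | A α_m | β₁ | ... | β_n
is
  A  → β₁ A' | ... | β_n A'
  A' → α₁ A' | ... | α_m A' | ε

F → + F becomes F → + F F'
F → g becomes F → g F'
F → F , F becomes F' → , F F'
F → F F , becomes F' → F , F'
Add F' → ε

Resulting grammar:
F → + F F'
F → g F'
F' → , F F'
F' → F , F'
F' → ε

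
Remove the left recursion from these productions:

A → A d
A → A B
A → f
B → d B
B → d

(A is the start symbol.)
A is directly left-recursive. The standard transformation for
  A → A α₁ | ... | A α_m | β₁ | ... | β_n
is
  A  → β₁ A' | ... | β_n A'
  A' → α₁ A' | ... | α_m A' | ε

A → f becomes A → f A'
A → A d becomes A' → d A'
A → A B becomes A' → B A'
Add A' → ε

Productions for other non-terminals are unchanged:
  B → d B
  B → d

Resulting grammar:
A → f A'
A' → d A'
A' → B A'
A' → ε
B → d B
B → d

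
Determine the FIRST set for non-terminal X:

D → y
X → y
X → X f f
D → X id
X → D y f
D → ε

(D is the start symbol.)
{ 'y' }

To compute FIRST(X), examine every production with X on the left-hand side, reading each right-hand side left to right until a non-nullable symbol is reached.

FIRST sets of the other non-terminals involved (by the same procedure, iterated to a fixed point):
  FIRST(D) = { 'y', ε }

From X → y:
  - y is a terminal: add 'y' and stop
From X → X f f:
  - X is the symbol being defined: contributes nothing new
    X is not nullable, so stop
From X → D y f:
  - D is a non-terminal: add FIRST(D) \ {ε} = { 'y' }
    D is nullable, so continue to the next symbol
  - y is a terminal: add 'y' and stop

Collecting: FIRST(X) = { 'y' }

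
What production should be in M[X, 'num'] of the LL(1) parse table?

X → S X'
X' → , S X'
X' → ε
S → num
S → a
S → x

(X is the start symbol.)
To find M[X, 'num'], we find productions for X where 'num' is in the predict set (PREDICT(N → α) = (FIRST(α) \ {ε}) ∪ (FOLLOW(N) if α ⇒* ε)).

Relevant sets:
  FIRST(S) = { 'a', 'num', 'x' }

X → S X': PREDICT = { 'a', 'num', 'x' }
  'num' is in predict set, so this production goes in M[X, 'num']

M[X, 'num'] = X → S X'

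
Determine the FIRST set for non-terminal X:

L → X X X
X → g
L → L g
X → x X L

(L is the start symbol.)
{ 'g', 'x' }

To compute FIRST(X), examine every production with X on the left-hand side, reading each right-hand side left to right until a non-nullable symbol is reached.

From X → g:
  - g is a terminal: add 'g' and stop
From X → x X L:
  - x is a terminal: add 'x' and stop

Collecting: FIRST(X) = { 'g', 'x' }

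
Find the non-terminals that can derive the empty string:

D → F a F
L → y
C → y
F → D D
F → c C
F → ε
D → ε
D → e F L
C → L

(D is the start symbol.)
ε-productions: F → ε, D → ε
So F, D are immediately nullable.
No further non-terminal can be added: every production for the remaining non-terminals contains a terminal or a non-nullable non-terminal.
Nullable = { 'D', 'F' }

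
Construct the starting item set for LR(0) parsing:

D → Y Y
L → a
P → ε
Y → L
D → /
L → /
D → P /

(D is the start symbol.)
{ [D → . /], [D → . P /], [D → . Y Y], [D' → . D], [L → . /], [L → . a], [P → .], [Y → . L] }

First, augment the grammar with D' → D
I₀ = CLOSURE({ [D' → . D] }):
  [D' → . D] has the dot before D: add [D → . Y Y], [D → . /], [D → . P /]
  [D → . Y Y] has the dot before Y: add [Y → . L]
  [D → . P /] has the dot before P: add [P → .]
  [Y → . L] has the dot before L: add [L → . a], [L → . /]
No further items can be added.

I₀ = { [D → . /], [D → . P /], [D → . Y Y], [D' → . D], [L → . /], [L → . a], [P → .], [Y → . L] }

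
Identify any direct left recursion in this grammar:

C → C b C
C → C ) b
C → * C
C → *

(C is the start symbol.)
Yes, C is left-recursive

Direct left recursion occurs when N → N α for some non-terminal N (the right-hand side begins with the left-hand side itself).

C → C b C: LEFT RECURSIVE (starts with C)
C → C ) b: LEFT RECURSIVE (starts with C)
C → * C: starts with '*'
C → *: starts with '*'

The grammar has direct left recursion on: C.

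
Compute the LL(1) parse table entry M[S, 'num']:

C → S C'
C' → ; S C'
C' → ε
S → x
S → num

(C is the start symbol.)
To find M[S, 'num'], we find productions for S where 'num' is in the predict set (PREDICT(N → α) = (FIRST(α) \ {ε}) ∪ (FOLLOW(N) if α ⇒* ε)).

S → x: PREDICT = { 'x' }
S → num: PREDICT = { 'num' }
  'num' is in predict set, so this production goes in M[S, 'num']

M[S, 'num'] = S → num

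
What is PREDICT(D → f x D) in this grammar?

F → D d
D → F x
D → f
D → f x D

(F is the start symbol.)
PREDICT(D → f x D) = (FIRST(RHS) \ {ε}) ∪ (FOLLOW(D) if ε ∈ FIRST(RHS), i.e. RHS ⇒* ε)
FIRST(f x D) = { 'f' }
ε ∉ FIRST(f x D), so FOLLOW(D) is not added.
PREDICT(D → f x D) = { 'f' }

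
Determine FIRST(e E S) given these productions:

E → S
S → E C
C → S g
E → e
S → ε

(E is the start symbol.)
To compute FIRST(e E S), process the symbols left to right:
Symbol e is a terminal. Add 'e' and stop.
FIRST(e E S) = { 'e' }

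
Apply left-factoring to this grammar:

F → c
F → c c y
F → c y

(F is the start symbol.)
F → c F'
F' → ε
F' → c y
F' → y

Left-factoring transforms A → αβ₁ | αβ₂ into A → αA' and A' → β₁ | β₂
(α is the longest common prefix among the alternatives). Repeat until
no nonterminal has two alternatives with a common prefix.

Round 1: F has alternatives sharing prefix 'c'. Introduce F': F → c F'
  Add: F' → ε
  Add: F' → c y
  Add: F' → y

No remaining common prefixes — done.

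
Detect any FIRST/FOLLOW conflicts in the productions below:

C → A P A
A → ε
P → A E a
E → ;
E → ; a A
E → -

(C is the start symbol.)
No FIRST/FOLLOW conflicts.

Nullable non-terminals: A.
A has a nullable alternative but only one production, so nothing to check.

C, E, P have no nullable alternative, so no FIRST/FOLLOW check is needed there.

No FIRST/FOLLOW conflicts found.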